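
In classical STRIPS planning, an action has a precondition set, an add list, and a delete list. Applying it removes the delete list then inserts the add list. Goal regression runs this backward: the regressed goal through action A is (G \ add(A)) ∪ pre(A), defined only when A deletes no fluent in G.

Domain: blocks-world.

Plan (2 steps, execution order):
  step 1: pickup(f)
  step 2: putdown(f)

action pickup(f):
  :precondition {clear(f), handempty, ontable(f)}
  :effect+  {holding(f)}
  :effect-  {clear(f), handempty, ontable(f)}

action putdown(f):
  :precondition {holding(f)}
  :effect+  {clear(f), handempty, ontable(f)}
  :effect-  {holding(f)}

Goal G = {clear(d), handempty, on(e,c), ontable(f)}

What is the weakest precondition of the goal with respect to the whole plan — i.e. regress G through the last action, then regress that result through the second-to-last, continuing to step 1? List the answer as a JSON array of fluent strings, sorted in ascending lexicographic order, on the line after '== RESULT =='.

Regress step by step:
  through step 2 (putdown(f)): drop {handempty, ontable(f)}, keep {clear(d), on(e,c)}, require {holding(f)}
    → {clear(d), holding(f), on(e,c)}
  through step 1 (pickup(f)): drop {holding(f)}, keep {clear(d), on(e,c)}, require {clear(f), handempty, ontable(f)}
    → {clear(d), clear(f), handempty, on(e,c), ontable(f)}

== RESULT ==
["clear(d)", "clear(f)", "handempty", "on(e,c)", "ontable(f)"]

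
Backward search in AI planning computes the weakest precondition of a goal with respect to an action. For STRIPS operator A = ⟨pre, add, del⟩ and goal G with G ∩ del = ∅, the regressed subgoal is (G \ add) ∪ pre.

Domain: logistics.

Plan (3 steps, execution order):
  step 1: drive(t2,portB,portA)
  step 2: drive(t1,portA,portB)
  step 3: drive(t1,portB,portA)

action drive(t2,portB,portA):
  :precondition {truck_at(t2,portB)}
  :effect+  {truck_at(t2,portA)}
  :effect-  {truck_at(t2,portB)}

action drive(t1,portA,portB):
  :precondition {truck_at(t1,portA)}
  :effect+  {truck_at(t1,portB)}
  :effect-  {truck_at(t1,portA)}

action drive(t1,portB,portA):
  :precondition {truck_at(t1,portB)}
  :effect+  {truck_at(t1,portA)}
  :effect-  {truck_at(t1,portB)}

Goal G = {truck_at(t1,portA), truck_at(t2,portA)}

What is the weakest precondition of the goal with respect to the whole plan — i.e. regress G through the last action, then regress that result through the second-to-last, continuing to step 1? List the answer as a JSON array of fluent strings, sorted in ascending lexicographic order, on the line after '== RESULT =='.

Regress step by step:
  through step 3 (drive(t1,portB,portA)): drop {truck_at(t1,portA)}, keep {truck_at(t2,portA)}, require {truck_at(t1,portB)}
    → {truck_at(t1,portB), truck_at(t2,portA)}
  through step 2 (drive(t1,portA,portB)): drop {truck_at(t1,portB)}, keep {truck_at(t2,portA)}, require {truck_at(t1,portA)}
    → {truck_at(t1,portA), truck_at(t2,portA)}
  through step 1 (drive(t2,portB,portA)): drop {truck_at(t2,portA)}, keep {truck_at(t1,portA)}, require {truck_at(t2,portB)}
    → {truck_at(t1,portA), truck_at(t2,portB)}

== RESULT ==
["truck_at(t1,portA)", "truck_at(t2,portB)"]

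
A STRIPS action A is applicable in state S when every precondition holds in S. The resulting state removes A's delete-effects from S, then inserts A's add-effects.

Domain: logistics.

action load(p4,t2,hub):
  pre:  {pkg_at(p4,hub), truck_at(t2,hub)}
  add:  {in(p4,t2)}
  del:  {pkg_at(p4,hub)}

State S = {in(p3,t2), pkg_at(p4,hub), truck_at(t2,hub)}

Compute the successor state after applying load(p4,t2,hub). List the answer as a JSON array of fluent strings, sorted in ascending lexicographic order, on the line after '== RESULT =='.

Progress:
  pre ⊆ S: {pkg_at(p4,hub), truck_at(t2,hub)} ⊆ S  — applicable
  S \ del = {in(p3,t2), truck_at(t2,hub)}
  ∪ add   = {in(p3,t2), in(p4,t2), truck_at(t2,hub)}

== RESULT ==
["in(p3,t2)", "in(p4,t2)", "truck_at(t2,hub)"]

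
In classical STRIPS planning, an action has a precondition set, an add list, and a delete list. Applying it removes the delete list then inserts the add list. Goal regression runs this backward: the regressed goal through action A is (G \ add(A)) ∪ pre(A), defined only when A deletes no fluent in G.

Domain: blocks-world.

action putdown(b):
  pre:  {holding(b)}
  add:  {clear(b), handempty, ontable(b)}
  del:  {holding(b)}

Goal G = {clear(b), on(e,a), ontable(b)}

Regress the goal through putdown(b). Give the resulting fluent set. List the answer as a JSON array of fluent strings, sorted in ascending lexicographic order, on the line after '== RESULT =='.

Regress:
  G ∩ del = {}  (empty — regression defined)
  G \ add = {clear(b), on(e,a), ontable(b)} \ {clear(b), handempty, ontable(b)} = {on(e,a)}
  ∪ pre   = {on(e,a)} ∪ {holding(b)}
          = {holding(b), on(e,a)}

== RESULT ==
["holding(b)", "on(e,a)"]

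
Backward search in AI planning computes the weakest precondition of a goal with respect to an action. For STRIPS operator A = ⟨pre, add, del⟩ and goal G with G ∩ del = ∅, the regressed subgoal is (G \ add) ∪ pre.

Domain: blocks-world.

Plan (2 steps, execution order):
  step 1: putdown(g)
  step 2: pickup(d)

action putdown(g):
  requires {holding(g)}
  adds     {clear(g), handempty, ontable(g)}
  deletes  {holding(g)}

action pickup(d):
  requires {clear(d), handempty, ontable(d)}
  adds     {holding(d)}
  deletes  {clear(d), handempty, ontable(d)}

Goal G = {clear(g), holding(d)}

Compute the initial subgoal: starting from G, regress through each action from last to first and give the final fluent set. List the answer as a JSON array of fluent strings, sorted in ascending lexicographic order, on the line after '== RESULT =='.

Regress step by step:
  through step 2 (pickup(d)): drop {holding(d)}, keep {clear(g)}, require {clear(d), handempty, ontable(d)}
    → {clear(d), clear(g), handempty, ontable(d)}
  through step 1 (putdown(g)): drop {clear(g), handempty}, keep {clear(d), ontable(d)}, require {holding(g)}
    → {clear(d), holding(g), ontable(d)}

== RESULT ==
["clear(d)", "holding(g)", "ontable(d)"]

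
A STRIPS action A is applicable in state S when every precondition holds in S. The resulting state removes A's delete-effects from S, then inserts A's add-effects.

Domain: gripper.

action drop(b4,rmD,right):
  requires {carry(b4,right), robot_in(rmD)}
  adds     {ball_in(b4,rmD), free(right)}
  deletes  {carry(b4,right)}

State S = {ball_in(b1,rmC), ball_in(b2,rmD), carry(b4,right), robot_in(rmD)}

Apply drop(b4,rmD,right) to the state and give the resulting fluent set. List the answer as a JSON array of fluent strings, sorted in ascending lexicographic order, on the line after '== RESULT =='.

Compute (S \ del) ∪ add:
  pre ⊆ S: {carry(b4,right), robot_in(rmD)} ⊆ S  — applicable
  S \ del = {ball_in(b1,rmC), ball_in(b2,rmD), robot_in(rmD)}
  ∪ add   = {ball_in(b1,rmC), ball_in(b2,rmD), ball_in(b4,rmD), free(right), robot_in(rmD)}

== RESULT ==
["ball_in(b1,rmC)", "ball_in(b2,rmD)", "ball_in(b4,rmD)", "free(right)", "robot_in(rmD)"]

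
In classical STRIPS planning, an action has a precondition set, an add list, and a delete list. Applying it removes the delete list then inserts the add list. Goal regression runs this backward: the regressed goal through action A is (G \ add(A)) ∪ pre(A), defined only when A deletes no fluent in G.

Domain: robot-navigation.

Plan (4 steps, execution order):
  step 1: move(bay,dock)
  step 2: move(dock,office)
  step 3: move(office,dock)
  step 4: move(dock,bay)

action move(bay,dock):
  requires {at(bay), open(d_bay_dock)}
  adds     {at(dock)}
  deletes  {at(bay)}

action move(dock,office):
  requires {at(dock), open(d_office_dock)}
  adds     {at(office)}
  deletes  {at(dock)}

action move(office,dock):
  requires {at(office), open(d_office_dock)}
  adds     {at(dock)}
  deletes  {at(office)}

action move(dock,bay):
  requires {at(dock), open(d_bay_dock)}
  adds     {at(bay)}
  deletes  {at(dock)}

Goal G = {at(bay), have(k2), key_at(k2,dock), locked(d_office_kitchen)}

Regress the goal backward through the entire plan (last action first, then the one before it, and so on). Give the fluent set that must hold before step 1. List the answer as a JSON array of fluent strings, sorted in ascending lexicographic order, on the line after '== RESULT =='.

Work backward from the goal:
  through step 4 (move(dock,bay)): drop {at(bay)}, keep {have(k2), key_at(k2,dock), locked(d_office_kitchen)}, require {at(dock), open(d_bay_dock)}
    → {at(dock), have(k2), key_at(k2,dock), locked(d_office_kitchen), open(d_bay_dock)}
  through step 3 (move(office,dock)): drop {at(dock)}, keep {have(k2), key_at(k2,dock), locked(d_office_kitchen), open(d_bay_dock)}, require {at(office), open(d_office_dock)}
    → {at(office), have(k2), key_at(k2,dock), locked(d_office_kitchen), open(d_bay_dock), open(d_office_dock)}
  through step 2 (move(dock,office)): drop {at(office)}, keep {have(k2), key_at(k2,dock), locked(d_office_kitchen), open(d_bay_dock), open(d_office_dock)}, require {at(dock), open(d_office_dock)}
    → {at(dock), have(k2), key_at(k2,dock), locked(d_office_kitchen), open(d_bay_dock), open(d_office_dock)}
  through step 1 (move(bay,dock)): drop {at(dock)}, keep {have(k2), key_at(k2,dock), locked(d_office_kitchen), open(d_bay_dock), open(d_office_dock)}, require {at(bay), open(d_bay_dock)}
    → {at(bay), have(k2), key_at(k2,dock), locked(d_office_kitchen), open(d_bay_dock), open(d_office_dock)}

== RESULT ==
["at(bay)", "have(k2)", "key_at(k2,dock)", "locked(d_office_kitchen)", "open(d_bay_dock)", "open(d_office_dock)"]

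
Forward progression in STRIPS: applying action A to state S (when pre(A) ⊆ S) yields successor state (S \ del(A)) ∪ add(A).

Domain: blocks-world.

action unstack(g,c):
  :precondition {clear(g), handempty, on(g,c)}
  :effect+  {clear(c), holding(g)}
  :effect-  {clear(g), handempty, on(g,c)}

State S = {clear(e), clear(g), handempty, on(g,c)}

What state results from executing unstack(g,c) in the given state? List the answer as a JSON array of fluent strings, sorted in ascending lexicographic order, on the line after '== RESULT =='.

Progress:
  pre ⊆ S: {clear(g), handempty, on(g,c)} ⊆ S  — applicable
  S \ del = {clear(e)}
  ∪ add   = {clear(c), clear(e), holding(g)}

== RESULT ==
["clear(c)", "clear(e)", "holding(g)"]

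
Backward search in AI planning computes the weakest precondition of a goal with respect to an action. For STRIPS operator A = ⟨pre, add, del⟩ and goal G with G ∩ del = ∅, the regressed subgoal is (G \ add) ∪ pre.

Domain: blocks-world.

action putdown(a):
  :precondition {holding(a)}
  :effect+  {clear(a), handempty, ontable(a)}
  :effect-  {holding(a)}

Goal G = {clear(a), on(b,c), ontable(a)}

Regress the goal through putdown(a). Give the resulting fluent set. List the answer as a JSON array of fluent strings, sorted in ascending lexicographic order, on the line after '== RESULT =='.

Compute (G \ add) ∪ pre:
  G ∩ del = {}  (empty — regression defined)
  G \ add = {clear(a), on(b,c), ontable(a)} \ {clear(a), handempty, ontable(a)} = {on(b,c)}
  ∪ pre   = {on(b,c)} ∪ {holding(a)}
          = {holding(a), on(b,c)}

== RESULT ==
["holding(a)", "on(b,c)"]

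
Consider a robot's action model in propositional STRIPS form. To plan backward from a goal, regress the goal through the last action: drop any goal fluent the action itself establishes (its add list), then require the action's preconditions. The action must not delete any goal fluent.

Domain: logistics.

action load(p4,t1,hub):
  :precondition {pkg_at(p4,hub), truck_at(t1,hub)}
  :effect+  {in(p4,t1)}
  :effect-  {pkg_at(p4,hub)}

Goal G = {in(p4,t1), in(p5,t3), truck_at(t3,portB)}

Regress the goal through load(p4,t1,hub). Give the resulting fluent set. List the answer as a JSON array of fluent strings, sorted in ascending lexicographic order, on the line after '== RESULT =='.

Regress:
  G ∩ del = {}  (empty — regression defined)
  G \ add = {in(p4,t1), in(p5,t3), truck_at(t3,portB)} \ {in(p4,t1)} = {in(p5,t3), truck_at(t3,portB)}
  ∪ pre   = {in(p5,t3), truck_at(t3,portB)} ∪ {pkg_at(p4,hub), truck_at(t1,hub)}
          = {in(p5,t3), pkg_at(p4,hub), truck_at(t1,hub), truck_at(t3,portB)}

== RESULT ==
["in(p5,t3)", "pkg_at(p4,hub)", "truck_at(t1,hub)", "truck_at(t3,portB)"]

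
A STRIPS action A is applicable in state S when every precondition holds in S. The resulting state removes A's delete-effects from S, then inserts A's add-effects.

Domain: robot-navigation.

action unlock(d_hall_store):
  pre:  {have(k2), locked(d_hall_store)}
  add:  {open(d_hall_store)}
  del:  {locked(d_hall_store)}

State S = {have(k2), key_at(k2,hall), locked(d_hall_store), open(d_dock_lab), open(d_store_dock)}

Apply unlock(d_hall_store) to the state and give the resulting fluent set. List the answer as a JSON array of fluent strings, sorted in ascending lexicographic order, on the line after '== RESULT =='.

Progress:
  pre ⊆ S: {have(k2), locked(d_hall_store)} ⊆ S  — applicable
  S \ del = {have(k2), key_at(k2,hall), open(d_dock_lab), open(d_store_dock)}
  ∪ add   = {have(k2), key_at(k2,hall), open(d_dock_lab), open(d_hall_store), open(d_store_dock)}

== RESULT ==
["have(k2)", "key_at(k2,hall)", "open(d_dock_lab)", "open(d_hall_store)", "open(d_store_dock)"]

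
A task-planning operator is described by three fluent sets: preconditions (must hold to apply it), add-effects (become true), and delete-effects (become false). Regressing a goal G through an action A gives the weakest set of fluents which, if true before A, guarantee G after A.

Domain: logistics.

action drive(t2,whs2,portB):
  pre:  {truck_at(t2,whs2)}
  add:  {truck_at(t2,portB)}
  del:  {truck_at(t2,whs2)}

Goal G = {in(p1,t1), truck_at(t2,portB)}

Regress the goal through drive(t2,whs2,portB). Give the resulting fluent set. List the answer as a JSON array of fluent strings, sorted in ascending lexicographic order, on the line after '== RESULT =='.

Regress:
  G ∩ del = {}  (empty — regression defined)
  G \ add = {in(p1,t1), truck_at(t2,portB)} \ {truck_at(t2,portB)} = {in(p1,t1)}
  ∪ pre   = {in(p1,t1)} ∪ {truck_at(t2,whs2)}
          = {in(p1,t1), truck_at(t2,whs2)}

== RESULT ==
["in(p1,t1)", "truck_at(t2,whs2)"]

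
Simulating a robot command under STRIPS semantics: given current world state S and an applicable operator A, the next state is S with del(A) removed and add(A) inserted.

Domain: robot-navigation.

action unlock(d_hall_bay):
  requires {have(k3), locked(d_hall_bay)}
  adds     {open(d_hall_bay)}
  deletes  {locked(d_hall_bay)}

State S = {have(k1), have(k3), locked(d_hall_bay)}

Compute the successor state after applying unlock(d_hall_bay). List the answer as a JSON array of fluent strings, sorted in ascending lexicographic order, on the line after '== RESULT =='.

Compute (S \ del) ∪ add:
  pre ⊆ S: {have(k3), locked(d_hall_bay)} ⊆ S  — applicable
  S \ del = {have(k1), have(k3)}
  ∪ add   = {have(k1), have(k3), open(d_hall_bay)}

== RESULT ==
["have(k1)", "have(k3)", "open(d_hall_bay)"]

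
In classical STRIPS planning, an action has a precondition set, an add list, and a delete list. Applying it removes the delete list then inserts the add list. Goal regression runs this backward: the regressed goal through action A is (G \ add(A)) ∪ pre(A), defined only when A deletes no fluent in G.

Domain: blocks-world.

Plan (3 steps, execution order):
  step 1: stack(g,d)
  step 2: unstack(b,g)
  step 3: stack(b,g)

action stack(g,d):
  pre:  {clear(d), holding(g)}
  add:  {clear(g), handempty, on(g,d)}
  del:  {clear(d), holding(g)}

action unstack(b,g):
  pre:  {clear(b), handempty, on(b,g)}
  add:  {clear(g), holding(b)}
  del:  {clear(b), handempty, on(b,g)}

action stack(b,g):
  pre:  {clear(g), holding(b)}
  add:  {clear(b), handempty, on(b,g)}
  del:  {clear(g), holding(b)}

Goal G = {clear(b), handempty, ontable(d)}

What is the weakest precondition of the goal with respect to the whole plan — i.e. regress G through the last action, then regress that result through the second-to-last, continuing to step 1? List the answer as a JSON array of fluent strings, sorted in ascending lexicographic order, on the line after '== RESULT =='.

Work backward from the goal:
  through step 3 (stack(b,g)): drop {clear(b), handempty}, keep {ontable(d)}, require {clear(g), holding(b)}
    → {clear(g), holding(b), ontable(d)}
  through step 2 (unstack(b,g)): drop {clear(g), holding(b)}, keep {ontable(d)}, require {clear(b), handempty, on(b,g)}
    → {clear(b), handempty, on(b,g), ontable(d)}
  through step 1 (stack(g,d)): drop {handempty}, keep {clear(b), on(b,g), ontable(d)}, require {clear(d), holding(g)}
    → {clear(b), clear(d), holding(g), on(b,g), ontable(d)}

== RESULT ==
["clear(b)", "clear(d)", "holding(g)", "on(b,g)", "ontable(d)"]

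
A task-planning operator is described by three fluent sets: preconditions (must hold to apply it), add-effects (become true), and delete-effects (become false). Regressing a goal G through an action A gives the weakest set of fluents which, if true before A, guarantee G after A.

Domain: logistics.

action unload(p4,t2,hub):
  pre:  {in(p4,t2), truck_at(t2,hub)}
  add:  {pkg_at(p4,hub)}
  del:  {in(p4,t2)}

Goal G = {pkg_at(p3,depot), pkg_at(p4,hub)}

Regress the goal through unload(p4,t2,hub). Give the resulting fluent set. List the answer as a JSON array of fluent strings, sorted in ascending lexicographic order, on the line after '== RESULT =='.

Regress:
  G ∩ del = {}  (empty — regression defined)
  G \ add = {pkg_at(p3,depot), pkg_at(p4,hub)} \ {pkg_at(p4,hub)} = {pkg_at(p3,depot)}
  ∪ pre   = {pkg_at(p3,depot)} ∪ {in(p4,t2), truck_at(t2,hub)}
          = {in(p4,t2), pkg_at(p3,depot), truck_at(t2,hub)}

== RESULT ==
["in(p4,t2)", "pkg_at(p3,depot)", "truck_at(t2,hub)"]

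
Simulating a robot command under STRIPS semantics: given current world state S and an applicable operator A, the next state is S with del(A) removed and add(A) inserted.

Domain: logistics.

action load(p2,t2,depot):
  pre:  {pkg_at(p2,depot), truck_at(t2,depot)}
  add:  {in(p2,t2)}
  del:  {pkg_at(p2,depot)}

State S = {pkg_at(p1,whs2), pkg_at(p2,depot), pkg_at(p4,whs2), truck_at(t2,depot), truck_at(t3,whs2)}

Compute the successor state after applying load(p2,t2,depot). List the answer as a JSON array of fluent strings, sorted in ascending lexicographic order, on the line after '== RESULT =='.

Compute (S \ del) ∪ add:
  pre ⊆ S: {pkg_at(p2,depot), truck_at(t2,depot)} ⊆ S  — applicable
  S \ del = {pkg_at(p1,whs2), pkg_at(p4,whs2), truck_at(t2,depot), truck_at(t3,whs2)}
  ∪ add   = {in(p2,t2), pkg_at(p1,whs2), pkg_at(p4,whs2), truck_at(t2,depot), truck_at(t3,whs2)}

== RESULT ==
["in(p2,t2)", "pkg_at(p1,whs2)", "pkg_at(p4,whs2)", "truck_at(t2,depot)", "truck_at(t3,whs2)"]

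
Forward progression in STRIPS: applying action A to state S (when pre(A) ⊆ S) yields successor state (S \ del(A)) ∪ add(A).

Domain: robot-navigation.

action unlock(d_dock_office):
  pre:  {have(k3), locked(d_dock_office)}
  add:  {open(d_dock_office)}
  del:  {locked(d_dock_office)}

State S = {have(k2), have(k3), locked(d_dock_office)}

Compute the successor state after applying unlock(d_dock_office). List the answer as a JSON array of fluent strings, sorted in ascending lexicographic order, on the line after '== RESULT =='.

Compute (S \ del) ∪ add:
  pre ⊆ S: {have(k3), locked(d_dock_office)} ⊆ S  — applicable
  S \ del = {have(k2), have(k3)}
  ∪ add   = {have(k2), have(k3), open(d_dock_office)}

== RESULT ==
["have(k2)", "have(k3)", "open(d_dock_office)"]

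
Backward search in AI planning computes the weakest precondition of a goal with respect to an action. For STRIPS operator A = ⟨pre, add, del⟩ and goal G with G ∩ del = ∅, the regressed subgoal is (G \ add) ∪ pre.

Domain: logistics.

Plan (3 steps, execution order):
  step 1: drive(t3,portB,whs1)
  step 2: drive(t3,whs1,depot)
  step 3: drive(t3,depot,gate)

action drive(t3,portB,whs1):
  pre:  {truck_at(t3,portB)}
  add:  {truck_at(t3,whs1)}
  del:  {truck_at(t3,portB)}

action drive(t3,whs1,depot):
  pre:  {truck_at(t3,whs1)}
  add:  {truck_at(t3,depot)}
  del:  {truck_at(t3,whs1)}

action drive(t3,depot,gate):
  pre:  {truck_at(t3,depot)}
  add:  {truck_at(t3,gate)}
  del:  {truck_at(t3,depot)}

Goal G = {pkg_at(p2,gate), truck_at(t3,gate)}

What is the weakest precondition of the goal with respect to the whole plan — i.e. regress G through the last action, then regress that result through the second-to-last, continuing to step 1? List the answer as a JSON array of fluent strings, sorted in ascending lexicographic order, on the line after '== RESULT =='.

Work backward from the goal:
  through step 3 (drive(t3,depot,gate)): drop {truck_at(t3,gate)}, keep {pkg_at(p2,gate)}, require {truck_at(t3,depot)}
    → {pkg_at(p2,gate), truck_at(t3,depot)}
  through step 2 (drive(t3,whs1,depot)): drop {truck_at(t3,depot)}, keep {pkg_at(p2,gate)}, require {truck_at(t3,whs1)}
    → {pkg_at(p2,gate), truck_at(t3,whs1)}
  through step 1 (drive(t3,portB,whs1)): drop {truck_at(t3,whs1)}, keep {pkg_at(p2,gate)}, require {truck_at(t3,portB)}
    → {pkg_at(p2,gate), truck_at(t3,portB)}

== RESULT ==
["pkg_at(p2,gate)", "truck_at(t3,portB)"]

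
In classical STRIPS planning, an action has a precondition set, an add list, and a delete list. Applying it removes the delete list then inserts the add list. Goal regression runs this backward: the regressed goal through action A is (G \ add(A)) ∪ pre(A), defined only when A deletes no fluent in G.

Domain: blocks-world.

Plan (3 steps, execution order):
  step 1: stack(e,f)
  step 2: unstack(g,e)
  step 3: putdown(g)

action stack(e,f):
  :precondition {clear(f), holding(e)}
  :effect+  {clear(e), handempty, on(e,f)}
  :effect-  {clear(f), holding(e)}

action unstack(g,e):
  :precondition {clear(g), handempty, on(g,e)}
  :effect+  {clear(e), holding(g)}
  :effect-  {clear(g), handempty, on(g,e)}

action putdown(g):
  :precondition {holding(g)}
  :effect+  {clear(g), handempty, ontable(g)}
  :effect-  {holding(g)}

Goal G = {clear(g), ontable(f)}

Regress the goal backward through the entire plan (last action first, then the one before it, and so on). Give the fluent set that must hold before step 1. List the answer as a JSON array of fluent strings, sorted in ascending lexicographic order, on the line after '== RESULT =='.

Work backward from the goal:
  through step 3 (putdown(g)): drop {clear(g)}, keep {ontable(f)}, require {holding(g)}
    → {holding(g), ontable(f)}
  through step 2 (unstack(g,e)): drop {holding(g)}, keep {ontable(f)}, require {clear(g), handempty, on(g,e)}
    → {clear(g), handempty, on(g,e), ontable(f)}
  through step 1 (stack(e,f)): drop {handempty}, keep {clear(g), on(g,e), ontable(f)}, require {clear(f), holding(e)}
    → {clear(f), clear(g), holding(e), on(g,e), ontable(f)}

== RESULT ==
["clear(f)", "clear(g)", "holding(e)", "on(g,e)", "ontable(f)"]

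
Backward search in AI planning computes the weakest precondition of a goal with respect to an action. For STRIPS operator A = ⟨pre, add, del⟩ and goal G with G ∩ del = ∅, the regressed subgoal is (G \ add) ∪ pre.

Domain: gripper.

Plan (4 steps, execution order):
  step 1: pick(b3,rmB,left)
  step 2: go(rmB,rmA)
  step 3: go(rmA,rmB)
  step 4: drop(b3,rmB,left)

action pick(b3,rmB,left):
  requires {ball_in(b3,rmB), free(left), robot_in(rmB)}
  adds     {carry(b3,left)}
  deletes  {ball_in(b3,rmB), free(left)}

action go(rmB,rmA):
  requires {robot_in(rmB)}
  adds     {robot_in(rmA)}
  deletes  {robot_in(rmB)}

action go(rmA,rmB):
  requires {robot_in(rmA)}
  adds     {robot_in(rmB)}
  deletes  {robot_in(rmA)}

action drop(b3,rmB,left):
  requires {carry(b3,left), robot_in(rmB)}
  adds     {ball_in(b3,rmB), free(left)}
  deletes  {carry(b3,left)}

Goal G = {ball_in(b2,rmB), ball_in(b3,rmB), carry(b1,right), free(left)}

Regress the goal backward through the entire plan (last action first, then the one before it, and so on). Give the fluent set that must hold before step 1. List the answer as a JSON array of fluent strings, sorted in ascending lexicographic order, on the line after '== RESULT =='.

Regress step by step:
  through step 4 (drop(b3,rmB,left)): drop {ball_in(b3,rmB), free(left)}, keep {ball_in(b2,rmB), carry(b1,right)}, require {carry(b3,left), robot_in(rmB)}
    → {ball_in(b2,rmB), carry(b1,right), carry(b3,left), robot_in(rmB)}
  through step 3 (go(rmA,rmB)): drop {robot_in(rmB)}, keep {ball_in(b2,rmB), carry(b1,right), carry(b3,left)}, require {robot_in(rmA)}
    → {ball_in(b2,rmB), carry(b1,right), carry(b3,left), robot_in(rmA)}
  through step 2 (go(rmB,rmA)): drop {robot_in(rmA)}, keep {ball_in(b2,rmB), carry(b1,right), carry(b3,left)}, require {robot_in(rmB)}
    → {ball_in(b2,rmB), carry(b1,right), carry(b3,left), robot_in(rmB)}
  through step 1 (pick(b3,rmB,left)): drop {carry(b3,left)}, keep {ball_in(b2,rmB), carry(b1,right), robot_in(rmB)}, require {ball_in(b3,rmB), free(left), robot_in(rmB)}
    → {ball_in(b2,rmB), ball_in(b3,rmB), carry(b1,right), free(left), robot_in(rmB)}

== RESULT ==
["ball_in(b2,rmB)", "ball_in(b3,rmB)", "carry(b1,right)", "free(left)", "robot_in(rmB)"]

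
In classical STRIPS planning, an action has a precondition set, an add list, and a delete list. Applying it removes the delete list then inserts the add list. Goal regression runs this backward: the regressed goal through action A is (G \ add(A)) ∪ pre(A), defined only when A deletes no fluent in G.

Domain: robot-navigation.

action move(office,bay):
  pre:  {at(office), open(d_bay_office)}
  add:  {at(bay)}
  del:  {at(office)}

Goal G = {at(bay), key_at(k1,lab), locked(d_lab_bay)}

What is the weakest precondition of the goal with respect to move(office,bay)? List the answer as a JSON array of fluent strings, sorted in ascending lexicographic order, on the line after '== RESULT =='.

Compute (G \ add) ∪ pre:
  G ∩ del = {}  (empty — regression defined)
  G \ add = {at(bay), key_at(k1,lab), locked(d_lab_bay)} \ {at(bay)} = {key_at(k1,lab), locked(d_lab_bay)}
  ∪ pre   = {key_at(k1,lab), locked(d_lab_bay)} ∪ {at(office), open(d_bay_office)}
          = {at(office), key_at(k1,lab), locked(d_lab_bay), open(d_bay_office)}

== RESULT ==
["at(office)", "key_at(k1,lab)", "locked(d_lab_bay)", "open(d_bay_office)"]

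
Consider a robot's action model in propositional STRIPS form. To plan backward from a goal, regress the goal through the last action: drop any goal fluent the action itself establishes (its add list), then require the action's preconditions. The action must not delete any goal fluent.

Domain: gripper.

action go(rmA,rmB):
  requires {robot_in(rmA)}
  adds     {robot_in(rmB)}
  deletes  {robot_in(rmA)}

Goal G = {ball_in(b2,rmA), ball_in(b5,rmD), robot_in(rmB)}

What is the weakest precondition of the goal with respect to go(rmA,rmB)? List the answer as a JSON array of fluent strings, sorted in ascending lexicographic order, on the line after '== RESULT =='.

Regress:
  G ∩ del = {}  (empty — regression defined)
  G \ add = {ball_in(b2,rmA), ball_in(b5,rmD), robot_in(rmB)} \ {robot_in(rmB)} = {ball_in(b2,rmA), ball_in(b5,rmD)}
  ∪ pre   = {ball_in(b2,rmA), ball_in(b5,rmD)} ∪ {robot_in(rmA)}
          = {ball_in(b2,rmA), ball_in(b5,rmD), robot_in(rmA)}

== RESULT ==
["ball_in(b2,rmA)", "ball_in(b5,rmD)", "robot_in(rmA)"]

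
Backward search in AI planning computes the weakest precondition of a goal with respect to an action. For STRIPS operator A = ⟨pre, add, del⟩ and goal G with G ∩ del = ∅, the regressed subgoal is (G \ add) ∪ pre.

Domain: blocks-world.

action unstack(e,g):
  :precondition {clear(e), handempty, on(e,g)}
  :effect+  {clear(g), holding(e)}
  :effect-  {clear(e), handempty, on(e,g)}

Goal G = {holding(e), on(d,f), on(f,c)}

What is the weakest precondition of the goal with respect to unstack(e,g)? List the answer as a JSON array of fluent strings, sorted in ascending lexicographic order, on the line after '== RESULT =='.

Regress:
  G ∩ del = {}  (empty — regression defined)
  G \ add = {holding(e), on(d,f), on(f,c)} \ {clear(g), holding(e)} = {on(d,f), on(f,c)}
  ∪ pre   = {on(d,f), on(f,c)} ∪ {clear(e), handempty, on(e,g)}
          = {clear(e), handempty, on(d,f), on(e,g), on(f,c)}

== RESULT ==
["clear(e)", "handempty", "on(d,f)", "on(e,g)", "on(f,c)"]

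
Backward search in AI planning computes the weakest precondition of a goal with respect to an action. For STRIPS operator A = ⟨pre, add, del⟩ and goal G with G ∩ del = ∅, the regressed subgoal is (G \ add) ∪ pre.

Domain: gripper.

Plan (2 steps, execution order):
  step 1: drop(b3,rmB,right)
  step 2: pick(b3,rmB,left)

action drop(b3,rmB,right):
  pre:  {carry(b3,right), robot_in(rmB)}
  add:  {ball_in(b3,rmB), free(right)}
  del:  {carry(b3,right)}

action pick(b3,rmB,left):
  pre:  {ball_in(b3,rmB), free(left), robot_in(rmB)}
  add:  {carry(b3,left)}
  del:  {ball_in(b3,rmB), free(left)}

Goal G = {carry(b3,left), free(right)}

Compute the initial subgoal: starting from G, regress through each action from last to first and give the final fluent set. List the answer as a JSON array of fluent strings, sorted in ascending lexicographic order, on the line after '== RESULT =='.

Work backward from the goal:
  through step 2 (pick(b3,rmB,left)): drop {carry(b3,left)}, keep {free(right)}, require {ball_in(b3,rmB), free(left), robot_in(rmB)}
    → {ball_in(b3,rmB), free(left), free(right), robot_in(rmB)}
  through step 1 (drop(b3,rmB,right)): drop {ball_in(b3,rmB), free(right)}, keep {free(left), robot_in(rmB)}, require {carry(b3,right), robot_in(rmB)}
    → {carry(b3,right), free(left), robot_in(rmB)}

== RESULT ==
["carry(b3,right)", "free(left)", "robot_in(rmB)"]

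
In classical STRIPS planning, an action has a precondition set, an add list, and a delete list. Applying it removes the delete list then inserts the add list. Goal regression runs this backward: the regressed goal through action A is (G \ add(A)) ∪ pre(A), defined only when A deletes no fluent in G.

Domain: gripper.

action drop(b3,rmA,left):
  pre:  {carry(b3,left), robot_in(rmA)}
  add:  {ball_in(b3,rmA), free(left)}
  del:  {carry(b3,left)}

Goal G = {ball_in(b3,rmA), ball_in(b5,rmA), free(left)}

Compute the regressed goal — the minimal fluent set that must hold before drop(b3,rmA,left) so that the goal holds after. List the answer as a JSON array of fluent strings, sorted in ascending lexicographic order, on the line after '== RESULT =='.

Compute (G \ add) ∪ pre:
  G ∩ del = {}  (empty — regression defined)
  G \ add = {ball_in(b3,rmA), ball_in(b5,rmA), free(left)} \ {ball_in(b3,rmA), free(left)} = {ball_in(b5,rmA)}
  ∪ pre   = {ball_in(b5,rmA)} ∪ {carry(b3,left), robot_in(rmA)}
          = {ball_in(b5,rmA), carry(b3,left), robot_in(rmA)}

== RESULT ==
["ball_in(b5,rmA)", "carry(b3,left)", "robot_in(rmA)"]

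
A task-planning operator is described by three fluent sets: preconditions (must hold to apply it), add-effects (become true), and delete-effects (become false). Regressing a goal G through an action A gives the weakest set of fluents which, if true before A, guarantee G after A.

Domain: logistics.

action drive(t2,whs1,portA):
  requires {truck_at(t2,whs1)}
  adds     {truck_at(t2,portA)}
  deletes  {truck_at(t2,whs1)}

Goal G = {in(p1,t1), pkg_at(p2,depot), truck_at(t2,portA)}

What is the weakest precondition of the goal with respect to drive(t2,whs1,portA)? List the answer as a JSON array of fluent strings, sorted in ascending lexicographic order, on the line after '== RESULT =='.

Regress:
  G ∩ del = {}  (empty — regression defined)
  G \ add = {in(p1,t1), pkg_at(p2,depot), truck_at(t2,portA)} \ {truck_at(t2,portA)} = {in(p1,t1), pkg_at(p2,depot)}
  ∪ pre   = {in(p1,t1), pkg_at(p2,depot)} ∪ {truck_at(t2,whs1)}
          = {in(p1,t1), pkg_at(p2,depot), truck_at(t2,whs1)}

== RESULT ==
["in(p1,t1)", "pkg_at(p2,depot)", "truck_at(t2,whs1)"]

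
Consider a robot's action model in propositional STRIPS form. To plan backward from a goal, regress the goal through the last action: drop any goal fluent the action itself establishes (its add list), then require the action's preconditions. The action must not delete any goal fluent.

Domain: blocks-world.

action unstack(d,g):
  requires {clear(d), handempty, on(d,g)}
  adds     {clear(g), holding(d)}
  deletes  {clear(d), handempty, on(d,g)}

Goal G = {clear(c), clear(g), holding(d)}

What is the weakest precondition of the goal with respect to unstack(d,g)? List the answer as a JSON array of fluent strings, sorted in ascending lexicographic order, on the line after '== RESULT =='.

Compute (G \ add) ∪ pre:
  G ∩ del = {}  (empty — regression defined)
  G \ add = {clear(c), clear(g), holding(d)} \ {clear(g), holding(d)} = {clear(c)}
  ∪ pre   = {clear(c)} ∪ {clear(d), handempty, on(d,g)}
          = {clear(c), clear(d), handempty, on(d,g)}

== RESULT ==
["clear(c)", "clear(d)", "handempty", "on(d,g)"]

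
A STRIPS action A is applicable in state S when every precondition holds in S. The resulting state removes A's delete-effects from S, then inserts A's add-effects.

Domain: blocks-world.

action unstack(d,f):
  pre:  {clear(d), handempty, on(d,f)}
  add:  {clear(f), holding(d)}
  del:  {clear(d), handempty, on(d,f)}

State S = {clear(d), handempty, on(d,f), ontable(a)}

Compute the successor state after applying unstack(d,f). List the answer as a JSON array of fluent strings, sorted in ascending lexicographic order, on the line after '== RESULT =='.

Compute (S \ del) ∪ add:
  pre ⊆ S: {clear(d), handempty, on(d,f)} ⊆ S  — applicable
  S \ del = {ontable(a)}
  ∪ add   = {clear(f), holding(d), ontable(a)}

== RESULT ==
["clear(f)", "holding(d)", "ontable(a)"]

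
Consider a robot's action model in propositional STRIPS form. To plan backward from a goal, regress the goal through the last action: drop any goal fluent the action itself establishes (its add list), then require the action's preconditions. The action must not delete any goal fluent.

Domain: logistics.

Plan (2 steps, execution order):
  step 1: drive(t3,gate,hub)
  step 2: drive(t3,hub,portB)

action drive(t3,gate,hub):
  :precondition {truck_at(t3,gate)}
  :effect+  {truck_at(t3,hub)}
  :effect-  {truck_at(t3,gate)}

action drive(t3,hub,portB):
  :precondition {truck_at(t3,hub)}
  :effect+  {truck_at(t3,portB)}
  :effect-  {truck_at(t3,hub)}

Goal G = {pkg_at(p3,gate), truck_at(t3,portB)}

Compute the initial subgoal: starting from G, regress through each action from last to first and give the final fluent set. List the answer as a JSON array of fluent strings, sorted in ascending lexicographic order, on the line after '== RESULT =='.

Regress step by step:
  through step 2 (drive(t3,hub,portB)): drop {truck_at(t3,portB)}, keep {pkg_at(p3,gate)}, require {truck_at(t3,hub)}
    → {pkg_at(p3,gate), truck_at(t3,hub)}
  through step 1 (drive(t3,gate,hub)): drop {truck_at(t3,hub)}, keep {pkg_at(p3,gate)}, require {truck_at(t3,gate)}
    → {pkg_at(p3,gate), truck_at(t3,gate)}

== RESULT ==
["pkg_at(p3,gate)", "truck_at(t3,gate)"]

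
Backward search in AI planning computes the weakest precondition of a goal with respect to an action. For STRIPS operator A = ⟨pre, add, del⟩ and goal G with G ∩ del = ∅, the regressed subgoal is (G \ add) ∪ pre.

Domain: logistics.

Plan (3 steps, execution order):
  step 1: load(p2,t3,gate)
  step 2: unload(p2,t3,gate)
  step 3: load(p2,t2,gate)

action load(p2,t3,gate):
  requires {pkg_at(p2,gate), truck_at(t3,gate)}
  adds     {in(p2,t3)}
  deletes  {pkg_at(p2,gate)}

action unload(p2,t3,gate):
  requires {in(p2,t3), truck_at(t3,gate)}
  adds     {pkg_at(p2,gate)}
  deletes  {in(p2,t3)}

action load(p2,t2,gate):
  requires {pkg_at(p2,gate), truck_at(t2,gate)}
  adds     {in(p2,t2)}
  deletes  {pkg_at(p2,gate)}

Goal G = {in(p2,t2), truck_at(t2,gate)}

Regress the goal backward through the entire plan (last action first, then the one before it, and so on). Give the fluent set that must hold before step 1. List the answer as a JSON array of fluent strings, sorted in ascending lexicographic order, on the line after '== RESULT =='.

Work backward from the goal:
  through step 3 (load(p2,t2,gate)): drop {in(p2,t2)}, keep {truck_at(t2,gate)}, require {pkg_at(p2,gate), truck_at(t2,gate)}
    → {pkg_at(p2,gate), truck_at(t2,gate)}
  through step 2 (unload(p2,t3,gate)): drop {pkg_at(p2,gate)}, keep {truck_at(t2,gate)}, require {in(p2,t3), truck_at(t3,gate)}
    → {in(p2,t3), truck_at(t2,gate), truck_at(t3,gate)}
  through step 1 (load(p2,t3,gate)): drop {in(p2,t3)}, keep {truck_at(t2,gate), truck_at(t3,gate)}, require {pkg_at(p2,gate), truck_at(t3,gate)}
    → {pkg_at(p2,gate), truck_at(t2,gate), truck_at(t3,gate)}

== RESULT ==
["pkg_at(p2,gate)", "truck_at(t2,gate)", "truck_at(t3,gate)"]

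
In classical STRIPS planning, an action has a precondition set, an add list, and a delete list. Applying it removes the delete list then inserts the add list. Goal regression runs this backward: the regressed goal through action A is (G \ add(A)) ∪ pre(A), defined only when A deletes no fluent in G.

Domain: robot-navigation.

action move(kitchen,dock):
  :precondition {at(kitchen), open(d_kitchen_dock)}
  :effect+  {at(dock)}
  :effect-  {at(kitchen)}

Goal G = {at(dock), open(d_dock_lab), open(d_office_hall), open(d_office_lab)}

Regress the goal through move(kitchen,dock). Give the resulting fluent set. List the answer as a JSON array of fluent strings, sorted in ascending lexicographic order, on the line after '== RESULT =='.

Regress:
  G ∩ del = {}  (empty — regression defined)
  G \ add = {at(dock), open(d_dock_lab), open(d_office_hall), open(d_office_lab)} \ {at(dock)} = {open(d_dock_lab), open(d_office_hall), open(d_office_lab)}
  ∪ pre   = {open(d_dock_lab), open(d_office_hall), open(d_office_lab)} ∪ {at(kitchen), open(d_kitchen_dock)}
          = {at(kitchen), open(d_dock_lab), open(d_kitchen_dock), open(d_office_hall), open(d_office_lab)}

== RESULT ==
["at(kitchen)", "open(d_dock_lab)", "open(d_kitchen_dock)", "open(d_office_hall)", "open(d_office_lab)"]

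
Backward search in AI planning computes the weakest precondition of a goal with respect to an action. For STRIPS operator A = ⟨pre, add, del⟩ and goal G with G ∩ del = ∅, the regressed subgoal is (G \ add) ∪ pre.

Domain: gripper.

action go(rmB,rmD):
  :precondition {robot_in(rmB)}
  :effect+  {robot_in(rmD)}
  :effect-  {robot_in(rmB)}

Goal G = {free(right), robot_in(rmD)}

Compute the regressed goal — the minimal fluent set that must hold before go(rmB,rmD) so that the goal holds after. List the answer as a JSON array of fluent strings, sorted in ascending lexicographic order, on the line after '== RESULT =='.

Compute (G \ add) ∪ pre:
  G ∩ del = {}  (empty — regression defined)
  G \ add = {free(right), robot_in(rmD)} \ {robot_in(rmD)} = {free(right)}
  ∪ pre   = {free(right)} ∪ {robot_in(rmB)}
          = {free(right), robot_in(rmB)}

== RESULT ==
["free(right)", "robot_in(rmB)"]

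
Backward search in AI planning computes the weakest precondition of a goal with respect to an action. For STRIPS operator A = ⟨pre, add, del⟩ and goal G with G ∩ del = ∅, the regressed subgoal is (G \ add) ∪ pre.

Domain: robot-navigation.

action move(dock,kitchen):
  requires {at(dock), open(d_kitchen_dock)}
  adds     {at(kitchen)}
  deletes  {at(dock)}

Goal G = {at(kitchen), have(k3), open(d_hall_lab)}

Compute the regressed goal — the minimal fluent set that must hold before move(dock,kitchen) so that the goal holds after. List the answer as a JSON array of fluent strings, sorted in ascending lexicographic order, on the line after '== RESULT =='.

Regress:
  G ∩ del = {}  (empty — regression defined)
  G \ add = {at(kitchen), have(k3), open(d_hall_lab)} \ {at(kitchen)} = {have(k3), open(d_hall_lab)}
  ∪ pre   = {have(k3), open(d_hall_lab)} ∪ {at(dock), open(d_kitchen_dock)}
          = {at(dock), have(k3), open(d_hall_lab), open(d_kitchen_dock)}

== RESULT ==
["at(dock)", "have(k3)", "open(d_hall_lab)", "open(d_kitchen_dock)"]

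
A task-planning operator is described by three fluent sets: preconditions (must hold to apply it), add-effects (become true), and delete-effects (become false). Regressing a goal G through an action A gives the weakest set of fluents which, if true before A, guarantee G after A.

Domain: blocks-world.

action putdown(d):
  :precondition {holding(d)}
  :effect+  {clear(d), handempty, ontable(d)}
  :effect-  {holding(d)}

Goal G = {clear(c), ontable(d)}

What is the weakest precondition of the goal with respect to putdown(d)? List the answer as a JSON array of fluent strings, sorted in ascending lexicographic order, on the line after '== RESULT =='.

Regress:
  G ∩ del = {}  (empty — regression defined)
  G \ add = {clear(c), ontable(d)} \ {clear(d), handempty, ontable(d)} = {clear(c)}
  ∪ pre   = {clear(c)} ∪ {holding(d)}
          = {clear(c), holding(d)}

== RESULT ==
["clear(c)", "holding(d)"]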